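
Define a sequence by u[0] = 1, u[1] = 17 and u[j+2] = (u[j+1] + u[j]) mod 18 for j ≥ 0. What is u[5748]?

We have u[0] = 1,  u[1] = 17,  u[2] = 0,  u[3] = 17,  u[4] = 17,  u[5] = 16,  u[6] = 15,  u[7] = 13,  u[8] = 10,  u[9] = 5,  u[10] = 15,  u[11] = 2,  u[12] = 17,  u[13] = 1,  u[14] = 0,  u[15] = 1,  u[16] = 1,  u[17] = 2,  u[18] = 3,  u[19] = 5,  u[20] = 8,  u[21] = 13,  u[22] = 3,  u[23] = 16,  u[24] = 1,  u[25] = 17.
The sequence repeats with period 24.
So u[5748] = u[0 + ((5748-0) mod 24)] = u[12] = 17.

17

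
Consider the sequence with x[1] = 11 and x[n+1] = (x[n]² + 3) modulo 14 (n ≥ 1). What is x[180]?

0

Listing terms: x[1] = 11; x[2] = 12; x[3] = 7; x[4] = 10; x[5] = 5; x[6] = 0; x[7] = 3; x[8] = 12.
Since x[8] = x[2] = 12, the sequence is eventually periodic: after a pre-period of length 1 it cycles with period 6.
For n ≥ 2, x[n] depends only on (n - 2) mod 6. (180 - 2) mod 6 = 4, so x[180] = x[6] = 0.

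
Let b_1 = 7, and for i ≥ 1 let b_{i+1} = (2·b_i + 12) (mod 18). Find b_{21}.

10

We have b_1 = 7; b_2 = 8; b_3 = 10; b_4 = 14; b_5 = 4; b_6 = 2; b_7 = 16; b_8 = 8.
Since b_8 = b_2 = 8, the sequence is eventually periodic: after a pre-period of length 1 it cycles with period 6.
For i ≥ 2, b_i depends only on (i - 2) mod 6. (21 - 2) mod 6 = 1, so b_{21} = b_3 = 10.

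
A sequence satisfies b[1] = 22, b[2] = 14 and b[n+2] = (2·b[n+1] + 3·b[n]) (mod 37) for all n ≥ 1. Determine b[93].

Listing terms: b[1] = 22, b[2] = 14, b[3] = 20, b[4] = 8, b[5] = 2, b[6] = 28, b[7] = 25, b[8] = 23, b[9] = 10, b[10] = 15, b[11] = 23, b[12] = 17, b[13] = 29, b[14] = 35, b[15] = 9, b[16] = 12, b[17] = 14, b[18] = 27, b[19] = 22, b[20] = 14.
Since (b[19], b[20]) = (b[1], b[2]) = (22, 14) (two consecutive terms determine the rest), the sequence is periodic with period 18.
(93 - 1) mod 18 = 2, so b[93] = b[3] = 20.

20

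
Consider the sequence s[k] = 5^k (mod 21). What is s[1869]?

s[0] = 1,  s[1] = 5,  s[2] = 4,  s[3] = 20,  s[4] = 16,  s[5] = 17,  s[6] = 1.
The sequence repeats with period 6.
So s[1869] = s[0 + ((1869-0) mod 6)] = s[3] = 20.

20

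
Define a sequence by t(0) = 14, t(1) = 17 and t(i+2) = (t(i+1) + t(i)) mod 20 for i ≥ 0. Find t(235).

Computing terms: t(0) = 14,  t(1) = 17,  t(2) = 11,  t(3) = 8,  t(4) = 19,  t(5) = 7,  t(6) = 6,  t(7) = 13,  t(8) = 19,  t(9) = 12,  t(10) = 11,  t(11) = 3,  t(12) = 14,  t(13) = 17.
Since (t(12), t(13)) = (t(0), t(1)) = (14, 17) (two consecutive terms determine the rest), the sequence is periodic with period 12.
(235 - 0) mod 12 = 7, so t(235) = t(7) = 13.

13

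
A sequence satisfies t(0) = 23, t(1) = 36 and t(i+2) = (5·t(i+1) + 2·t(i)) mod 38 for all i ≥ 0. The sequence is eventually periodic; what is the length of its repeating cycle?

We have t(0) = 23; t(1) = 36; t(2) = 36; t(3) = 24; t(4) = 2; t(5) = 20; t(6) = 28; t(7) = 28; t(8) = 6; t(9) = 10; t(10) = 24; t(11) = 26; t(12) = 26; t(13) = 30; t(14) = 12; t(15) = 6; t(16) = 16; t(17) = 16; t(18) = 36; t(19) = 22; t(20) = 30; t(21) = 4; t(22) = 4; t(23) = 28; t(24) = 34; t(25) = 36; t(26) = 20; t(27) = 20; t(28) = 26; t(29) = 18; t(30) = 28; t(31) = 24; t(32) = 24; t(33) = 16; t(34) = 14; t(35) = 26; t(36) = 6; t(37) = 6; t(38) = 4; t(39) = 32; t(40) = 16; t(41) = 30; t(42) = 30; t(43) = 20; t(44) = 8; t(45) = 4; t(46) = 36; t(47) = 36.
Since (t(46), t(47)) = (t(1), t(2)) = (36, 36) (two consecutive terms determine the rest), the sequence is eventually periodic: after a pre-period of length 1 it cycles with period 45.

45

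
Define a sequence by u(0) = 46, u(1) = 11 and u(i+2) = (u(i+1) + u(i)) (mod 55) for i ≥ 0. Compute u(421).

11

u(0) = 46, u(1) = 11, u(2) = 2, u(3) = 13, u(4) = 15, u(5) = 28, u(6) = 43, u(7) = 16, u(8) = 4, u(9) = 20, u(10) = 24, u(11) = 44, u(12) = 13, u(13) = 2, u(14) = 15, u(15) = 17, u(16) = 32, u(17) = 49, u(18) = 26, u(19) = 20, u(20) = 46, u(21) = 11.
Since (u(20), u(21)) = (u(0), u(1)) = (46, 11) (two consecutive terms determine the rest), the sequence is periodic with period 20.
So u(421) = u(0 + ((421-0) mod 20)) = u(1) = 11.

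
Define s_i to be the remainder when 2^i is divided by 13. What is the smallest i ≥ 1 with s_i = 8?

3

Computing terms: s_0 = 1; s_1 = 2; s_2 = 4; s_3 = 8; s_4 = 3; s_5 = 6; s_6 = 12; s_7 = 11; s_8 = 9; s_9 = 5; s_{10} = 10; s_{11} = 7; s_{12} = 1.
The sequence repeats with period 12.
The value 8 first appears (with i ≥ 1) at s_3.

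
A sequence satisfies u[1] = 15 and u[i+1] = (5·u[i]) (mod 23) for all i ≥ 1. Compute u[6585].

Listing terms: u[1] = 15; u[2] = 6; u[3] = 7; u[4] = 12; u[5] = 14; u[6] = 1; u[7] = 5; u[8] = 2; u[9] = 10; u[10] = 4; u[11] = 20; u[12] = 8; u[13] = 17; u[14] = 16; u[15] = 11; u[16] = 9; u[17] = 22; u[18] = 18; u[19] = 21; u[20] = 13; u[21] = 19; u[22] = 3; u[23] = 15.
The sequence repeats with period 22.
So u[6585] = u[1 + ((6585-1) mod 22)] = u[7] = 5.

5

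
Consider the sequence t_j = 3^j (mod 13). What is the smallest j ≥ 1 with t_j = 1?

Computing terms: t_0 = 1; t_1 = 3; t_2 = 9; t_3 = 1.
The sequence repeats with period 3.
The value 1 next appears (with j ≥ 1) at t_3.

3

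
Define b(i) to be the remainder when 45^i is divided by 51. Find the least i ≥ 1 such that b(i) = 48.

15

Computing terms: b(0) = 1,  b(1) = 45,  b(2) = 36,  b(3) = 39,  b(4) = 21,  b(5) = 27,  b(6) = 42,  b(7) = 3,  b(8) = 33,  b(9) = 6,  b(10) = 15,  b(11) = 12,  b(12) = 30,  b(13) = 24,  b(14) = 9,  b(15) = 48,  b(16) = 18,  b(17) = 45.
Since b(17) = b(1) = 45, the sequence is eventually periodic: after a pre-period of length 1 it cycles with period 16.
The value 48 first appears (with i ≥ 1) at b(15).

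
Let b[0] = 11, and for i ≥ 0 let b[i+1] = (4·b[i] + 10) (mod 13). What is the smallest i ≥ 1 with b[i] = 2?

We have b[0] = 11; b[1] = 2; b[2] = 5; b[3] = 4; b[4] = 0; b[5] = 10; b[6] = 11.
Since b[6] = b[0] = 11, the sequence is periodic with period 6.
The value 2 first appears (with i ≥ 1) at b[1].

1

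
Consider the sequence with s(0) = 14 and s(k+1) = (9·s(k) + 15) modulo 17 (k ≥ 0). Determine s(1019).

s(0) = 14,  s(1) = 5,  s(2) = 9,  s(3) = 11,  s(4) = 12,  s(5) = 4,  s(6) = 0,  s(7) = 15,  s(8) = 14.
The sequence repeats with period 8.
(1019 - 0) mod 8 = 3, so s(1019) = s(3) = 11.

11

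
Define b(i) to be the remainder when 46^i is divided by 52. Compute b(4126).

4

Computing terms: b(1) = 46; b(2) = 36; b(3) = 44; b(4) = 48; b(5) = 24; b(6) = 12; b(7) = 32; b(8) = 16; b(9) = 8; b(10) = 4; b(11) = 28; b(12) = 40; b(13) = 20; b(14) = 36.
Since b(14) = b(2) = 36, the sequence is eventually periodic: after a pre-period of length 1 it cycles with period 12.
For i ≥ 2, b(i) depends only on (i - 2) mod 12. (4126 - 2) mod 12 = 8, so b(4126) = b(10) = 4.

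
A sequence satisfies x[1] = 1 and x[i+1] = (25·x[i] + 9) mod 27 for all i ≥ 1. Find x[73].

1

Listing terms: x[1] = 1,  x[2] = 7,  x[3] = 22,  x[4] = 19,  x[5] = 25,  x[6] = 13,  x[7] = 10,  x[8] = 16,  x[9] = 4,  x[10] = 1.
Since x[10] = x[1] = 1, the sequence is periodic with period 9.
So x[73] = x[1 + ((73-1) mod 9)] = x[1] = 1.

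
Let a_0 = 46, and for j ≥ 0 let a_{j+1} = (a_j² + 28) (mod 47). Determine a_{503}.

2

Computing terms: a_0 = 46, a_1 = 29, a_2 = 23, a_3 = 40, a_4 = 30, a_5 = 35, a_6 = 31, a_7 = 2, a_8 = 32, a_9 = 18, a_{10} = 23.
Since a_{10} = a_2 = 23, the sequence is eventually periodic: after a pre-period of length 2 it cycles with period 8.
For j ≥ 2, a_j depends only on (j - 2) mod 8. (503 - 2) mod 8 = 5, so a_{503} = a_7 = 2.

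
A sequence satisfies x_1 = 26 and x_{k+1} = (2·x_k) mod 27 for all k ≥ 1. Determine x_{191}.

We have x_1 = 26,  x_2 = 25,  x_3 = 23,  x_4 = 19,  x_5 = 11,  x_6 = 22,  x_7 = 17,  x_8 = 7,  x_9 = 14,  x_{10} = 1,  x_{11} = 2,  x_{12} = 4,  x_{13} = 8,  x_{14} = 16,  x_{15} = 5,  x_{16} = 10,  x_{17} = 20,  x_{18} = 13,  x_{19} = 26.
The sequence repeats with period 18.
(191 - 1) mod 18 = 10, so x_{191} = x_{11} = 2.

2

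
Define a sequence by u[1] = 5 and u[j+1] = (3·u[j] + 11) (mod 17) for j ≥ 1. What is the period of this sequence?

We have u[1] = 5,  u[2] = 9,  u[3] = 4,  u[4] = 6,  u[5] = 12,  u[6] = 13,  u[7] = 16,  u[8] = 8,  u[9] = 1,  u[10] = 14,  u[11] = 2,  u[12] = 0,  u[13] = 11,  u[14] = 10,  u[15] = 7,  u[16] = 15,  u[17] = 5.
Since u[17] = u[1] = 5, the sequence is periodic with period 16.

16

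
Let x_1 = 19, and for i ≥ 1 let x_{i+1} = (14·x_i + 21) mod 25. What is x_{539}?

Listing terms: x_1 = 19; x_2 = 12; x_3 = 14; x_4 = 17; x_5 = 9; x_6 = 22; x_7 = 4; x_8 = 2; x_9 = 24; x_{10} = 7; x_{11} = 19.
The sequence repeats with period 10.
(539 - 1) mod 10 = 8, so x_{539} = x_9 = 24.

24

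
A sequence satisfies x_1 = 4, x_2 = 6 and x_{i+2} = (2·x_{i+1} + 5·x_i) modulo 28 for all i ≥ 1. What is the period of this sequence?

Computing terms: x_1 = 4,  x_2 = 6,  x_3 = 4,  x_4 = 10,  x_5 = 12,  x_6 = 18,  x_7 = 12,  x_8 = 2,  x_9 = 8,  x_{10} = 26,  x_{11} = 8,  x_{12} = 6,  x_{13} = 24,  x_{14} = 22,  x_{15} = 24,  x_{16} = 18,  x_{17} = 16,  x_{18} = 10,  x_{19} = 16,  x_{20} = 26,  x_{21} = 20,  x_{22} = 2,  x_{23} = 20,  x_{24} = 22,  x_{25} = 4,  x_{26} = 6.
Since (x_{25}, x_{26}) = (x_1, x_2) = (4, 6) (two consecutive terms determine the rest), the sequence is periodic with period 24.

24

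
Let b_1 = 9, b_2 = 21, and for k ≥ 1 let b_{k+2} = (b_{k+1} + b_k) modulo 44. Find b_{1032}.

32

Listing terms: b_1 = 9; b_2 = 21; b_3 = 30; b_4 = 7; b_5 = 37; b_6 = 0; b_7 = 37; b_8 = 37; b_9 = 30; b_{10} = 23; b_{11} = 9; b_{12} = 32; b_{13} = 41; b_{14} = 29; b_{15} = 26; b_{16} = 11; b_{17} = 37; b_{18} = 4; b_{19} = 41; b_{20} = 1; b_{21} = 42; b_{22} = 43; b_{23} = 41; b_{24} = 40; b_{25} = 37; b_{26} = 33; b_{27} = 26; b_{28} = 15; b_{29} = 41; b_{30} = 12; b_{31} = 9; b_{32} = 21.
The sequence repeats with period 30.
(1032 - 1) mod 30 = 11, so b_{1032} = b_{12} = 32.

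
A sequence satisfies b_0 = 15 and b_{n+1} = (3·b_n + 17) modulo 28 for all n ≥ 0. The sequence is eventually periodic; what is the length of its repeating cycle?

6

b_0 = 15; b_1 = 6; b_2 = 7; b_3 = 10; b_4 = 19; b_5 = 18; b_6 = 15.
The sequence repeats with period 6.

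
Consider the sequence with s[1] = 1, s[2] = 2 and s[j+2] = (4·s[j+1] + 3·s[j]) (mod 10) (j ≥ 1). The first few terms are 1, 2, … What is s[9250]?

0

Computing terms: s[1] = 1; s[2] = 2; s[3] = 1; s[4] = 0; s[5] = 3; s[6] = 2; s[7] = 7; s[8] = 4; s[9] = 7; s[10] = 0; s[11] = 1; s[12] = 4; s[13] = 9; s[14] = 8; s[15] = 9; s[16] = 0; s[17] = 7; s[18] = 8; s[19] = 3; s[20] = 6; s[21] = 3; s[22] = 0; s[23] = 9; s[24] = 6; s[25] = 1; s[26] = 2.
Since (s[25], s[26]) = (s[1], s[2]) = (1, 2) (two consecutive terms determine the rest), the sequence is periodic with period 24.
So s[9250] = s[1 + ((9250-1) mod 24)] = s[10] = 0.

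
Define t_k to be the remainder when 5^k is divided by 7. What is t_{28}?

2

t_0 = 1,  t_1 = 5,  t_2 = 4,  t_3 = 6,  t_4 = 2,  t_5 = 3,  t_6 = 1.
The sequence repeats with period 6.
(28 - 0) mod 6 = 4, so t_{28} = t_4 = 2.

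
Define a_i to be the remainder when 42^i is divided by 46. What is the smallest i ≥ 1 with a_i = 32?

Listing terms: a_0 = 1; a_1 = 42; a_2 = 16; a_3 = 28; a_4 = 26; a_5 = 34; a_6 = 2; a_7 = 38; a_8 = 32; a_9 = 10; a_{10} = 6; a_{11} = 22; a_{12} = 4; a_{13} = 30; a_{14} = 18; a_{15} = 20; a_{16} = 12; a_{17} = 44; a_{18} = 8; a_{19} = 14; a_{20} = 36; a_{21} = 40; a_{22} = 24; a_{23} = 42.
Since a_{23} = a_1 = 42, the sequence is eventually periodic: after a pre-period of length 1 it cycles with period 22.
The value 32 first appears (with i ≥ 1) at a_8.

8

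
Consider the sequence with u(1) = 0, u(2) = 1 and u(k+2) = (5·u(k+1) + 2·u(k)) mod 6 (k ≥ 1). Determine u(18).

5

u(1) = 0, u(2) = 1, u(3) = 5, u(4) = 3, u(5) = 1, u(6) = 5.
Since (u(5), u(6)) = (u(2), u(3)) = (1, 5) (two consecutive terms determine the rest), the sequence is eventually periodic: after a pre-period of length 1 it cycles with period 3.
For k ≥ 2, u(k) depends only on (k - 2) mod 3. (18 - 2) mod 3 = 1, so u(18) = u(3) = 5.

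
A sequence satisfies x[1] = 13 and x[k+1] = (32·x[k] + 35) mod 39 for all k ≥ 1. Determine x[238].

We have x[1] = 13; x[2] = 22; x[3] = 37; x[4] = 10; x[5] = 4; x[6] = 7; x[7] = 25; x[8] = 16; x[9] = 1; x[10] = 28; x[11] = 34; x[12] = 31; x[13] = 13.
The sequence repeats with period 12.
So x[238] = x[1 + ((238-1) mod 12)] = x[10] = 28.

28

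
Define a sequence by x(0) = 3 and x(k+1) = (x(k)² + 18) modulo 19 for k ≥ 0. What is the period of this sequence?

3

x(0) = 3, x(1) = 8, x(2) = 6, x(3) = 16, x(4) = 8.
Since x(4) = x(1) = 8, the sequence is eventually periodic: after a pre-period of length 1 it cycles with period 3.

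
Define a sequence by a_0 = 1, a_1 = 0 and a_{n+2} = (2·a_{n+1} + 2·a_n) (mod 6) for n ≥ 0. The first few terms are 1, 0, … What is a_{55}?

Computing terms: a_0 = 1; a_1 = 0; a_2 = 2; a_3 = 4; a_4 = 0; a_5 = 2.
Since (a_4, a_5) = (a_1, a_2) = (0, 2) (two consecutive terms determine the rest), the sequence is eventually periodic: after a pre-period of length 1 it cycles with period 3.
For n ≥ 1, a_n depends only on (n - 1) mod 3. (55 - 1) mod 3 = 0, so a_{55} = a_1 = 0.

0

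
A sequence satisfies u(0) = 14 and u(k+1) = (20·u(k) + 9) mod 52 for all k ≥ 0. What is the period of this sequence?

12

u(0) = 14; u(1) = 29; u(2) = 17; u(3) = 37; u(4) = 21; u(5) = 13; u(6) = 9; u(7) = 33; u(8) = 45; u(9) = 25; u(10) = 41; u(11) = 49; u(12) = 1; u(13) = 29.
Since u(13) = u(1) = 29, the sequence is eventually periodic: after a pre-period of length 1 it cycles with period 12.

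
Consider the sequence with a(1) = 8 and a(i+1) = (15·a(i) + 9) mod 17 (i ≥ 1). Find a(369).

8

a(1) = 8; a(2) = 10; a(3) = 6; a(4) = 14; a(5) = 15; a(6) = 13; a(7) = 0; a(8) = 9; a(9) = 8.
Since a(9) = a(1) = 8, the sequence is periodic with period 8.
(369 - 1) mod 8 = 0, so a(369) = a(1) = 8.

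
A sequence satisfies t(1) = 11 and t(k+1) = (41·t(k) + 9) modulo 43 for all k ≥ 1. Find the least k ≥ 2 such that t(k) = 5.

6

We have t(1) = 11; t(2) = 30; t(3) = 35; t(4) = 25; t(5) = 2; t(6) = 5; t(7) = 42; t(8) = 11.
The sequence repeats with period 7.
The value 5 first appears (with k ≥ 2) at t(6).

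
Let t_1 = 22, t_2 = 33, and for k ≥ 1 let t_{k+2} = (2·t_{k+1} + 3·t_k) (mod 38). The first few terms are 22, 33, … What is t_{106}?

19

Listing terms: t_1 = 22,  t_2 = 33,  t_3 = 18,  t_4 = 21,  t_5 = 20,  t_6 = 27,  t_7 = 0,  t_8 = 5,  t_9 = 10,  t_{10} = 35,  t_{11} = 24,  t_{12} = 1,  t_{13} = 36,  t_{14} = 37,  t_{15} = 30,  t_{16} = 19,  t_{17} = 14,  t_{18} = 9,  t_{19} = 22,  t_{20} = 33.
The sequence repeats with period 18.
(106 - 1) mod 18 = 15, so t_{106} = t_{16} = 19.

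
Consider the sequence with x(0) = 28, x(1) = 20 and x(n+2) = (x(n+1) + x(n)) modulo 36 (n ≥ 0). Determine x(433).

20

We have x(0) = 28,  x(1) = 20,  x(2) = 12,  x(3) = 32,  x(4) = 8,  x(5) = 4,  x(6) = 12,  x(7) = 16,  x(8) = 28,  x(9) = 8,  x(10) = 0,  x(11) = 8,  x(12) = 8,  x(13) = 16,  x(14) = 24,  x(15) = 4,  x(16) = 28,  x(17) = 32,  x(18) = 24,  x(19) = 20,  x(20) = 8,  x(21) = 28,  x(22) = 0,  x(23) = 28,  x(24) = 28,  x(25) = 20.
Since (x(24), x(25)) = (x(0), x(1)) = (28, 20) (two consecutive terms determine the rest), the sequence is periodic with period 24.
So x(433) = x(0 + ((433-0) mod 24)) = x(1) = 20.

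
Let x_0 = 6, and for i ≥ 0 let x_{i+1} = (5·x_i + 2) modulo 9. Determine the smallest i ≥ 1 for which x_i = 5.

x_0 = 6; x_1 = 5; x_2 = 0; x_3 = 2; x_4 = 3; x_5 = 8; x_6 = 6.
Since x_6 = x_0 = 6, the sequence is periodic with period 6.
The value 5 first appears (with i ≥ 1) at x_1.

1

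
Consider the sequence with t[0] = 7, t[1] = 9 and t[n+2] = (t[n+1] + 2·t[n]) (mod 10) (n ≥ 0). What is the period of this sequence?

Listing terms: t[0] = 7, t[1] = 9, t[2] = 3, t[3] = 1, t[4] = 7, t[5] = 9.
The sequence repeats with period 4.

4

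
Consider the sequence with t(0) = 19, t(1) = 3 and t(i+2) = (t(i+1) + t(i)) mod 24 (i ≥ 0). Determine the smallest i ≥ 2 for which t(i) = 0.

5

Computing terms: t(0) = 19; t(1) = 3; t(2) = 22; t(3) = 1; t(4) = 23; t(5) = 0; t(6) = 23; t(7) = 23; t(8) = 22; t(9) = 21; t(10) = 19; t(11) = 16; t(12) = 11; t(13) = 3; t(14) = 14; t(15) = 17; t(16) = 7; t(17) = 0; t(18) = 7; t(19) = 7; t(20) = 14; t(21) = 21; t(22) = 11; t(23) = 8; t(24) = 19; t(25) = 3.
The sequence repeats with period 24.
The value 0 first appears (with i ≥ 2) at t(5).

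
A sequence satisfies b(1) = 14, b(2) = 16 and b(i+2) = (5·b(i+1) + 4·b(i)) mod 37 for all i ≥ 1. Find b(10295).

Computing terms: b(1) = 14; b(2) = 16; b(3) = 25; b(4) = 4; b(5) = 9; b(6) = 24; b(7) = 8; b(8) = 25; b(9) = 9; b(10) = 34; b(11) = 21; b(12) = 19; b(13) = 31; b(14) = 9; b(15) = 21; b(16) = 30; b(17) = 12; b(18) = 32; b(19) = 23; b(20) = 21; b(21) = 12; b(22) = 33; b(23) = 28; b(24) = 13; b(25) = 29; b(26) = 12; b(27) = 28; b(28) = 3; b(29) = 16; b(30) = 18; b(31) = 6; b(32) = 28; b(33) = 16; b(34) = 7; b(35) = 25; b(36) = 5; b(37) = 14; b(38) = 16.
The sequence repeats with period 36.
(10295 - 1) mod 36 = 34, so b(10295) = b(35) = 25.

25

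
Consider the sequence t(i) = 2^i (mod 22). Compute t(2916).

Computing terms: t(1) = 2; t(2) = 4; t(3) = 8; t(4) = 16; t(5) = 10; t(6) = 20; t(7) = 18; t(8) = 14; t(9) = 6; t(10) = 12; t(11) = 2.
Since t(11) = t(1) = 2, the sequence is periodic with period 10.
(2916 - 1) mod 10 = 5, so t(2916) = t(6) = 20.

20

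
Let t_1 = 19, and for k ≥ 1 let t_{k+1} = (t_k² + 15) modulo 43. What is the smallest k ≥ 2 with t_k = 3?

6

Listing terms: t_1 = 19,  t_2 = 32,  t_3 = 7,  t_4 = 21,  t_5 = 26,  t_6 = 3,  t_7 = 24,  t_8 = 32.
Since t_8 = t_2 = 32, the sequence is eventually periodic: after a pre-period of length 1 it cycles with period 6.
The value 3 first appears (with k ≥ 2) at t_6.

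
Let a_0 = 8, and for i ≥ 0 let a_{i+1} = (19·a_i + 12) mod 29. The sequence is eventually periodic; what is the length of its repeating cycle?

28

Listing terms: a_0 = 8,  a_1 = 19,  a_2 = 25,  a_3 = 23,  a_4 = 14,  a_5 = 17,  a_6 = 16,  a_7 = 26,  a_8 = 13,  a_9 = 27,  a_{10} = 3,  a_{11} = 11,  a_{12} = 18,  a_{13} = 6,  a_{14} = 10,  a_{15} = 28,  a_{16} = 22,  a_{17} = 24,  a_{18} = 4,  a_{19} = 1,  a_{20} = 2,  a_{21} = 21,  a_{22} = 5,  a_{23} = 20,  a_{24} = 15,  a_{25} = 7,  a_{26} = 0,  a_{27} = 12,  a_{28} = 8.
Since a_{28} = a_0 = 8, the sequence is periodic with period 28.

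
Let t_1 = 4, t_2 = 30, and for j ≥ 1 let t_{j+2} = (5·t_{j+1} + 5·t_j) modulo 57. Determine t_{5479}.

We have t_1 = 4, t_2 = 30, t_3 = 56, t_4 = 31, t_5 = 36, t_6 = 50, t_7 = 31, t_8 = 6, t_9 = 14, t_{10} = 43, t_{11} = 0, t_{12} = 44, t_{13} = 49, t_{14} = 9, t_{15} = 5, t_{16} = 13, t_{17} = 33, t_{18} = 2, t_{19} = 4, t_{20} = 30.
The sequence repeats with period 18.
So t_{5479} = t_{1 + ((5479-1) mod 18)} = t_7 = 31.

31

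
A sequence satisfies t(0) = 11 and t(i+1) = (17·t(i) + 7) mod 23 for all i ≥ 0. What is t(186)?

18

t(0) = 11; t(1) = 10; t(2) = 16; t(3) = 3; t(4) = 12; t(5) = 4; t(6) = 6; t(7) = 17; t(8) = 20; t(9) = 2; t(10) = 18; t(11) = 14; t(12) = 15; t(13) = 9; t(14) = 22; t(15) = 13; t(16) = 21; t(17) = 19; t(18) = 8; t(19) = 5; t(20) = 0; t(21) = 7; t(22) = 11.
Since t(22) = t(0) = 11, the sequence is periodic with period 22.
(186 - 0) mod 22 = 10, so t(186) = t(10) = 18.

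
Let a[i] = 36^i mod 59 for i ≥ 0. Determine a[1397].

26

Listing terms: a[0] = 1; a[1] = 36; a[2] = 57; a[3] = 46; a[4] = 4; a[5] = 26; a[6] = 51; a[7] = 7; a[8] = 16; a[9] = 45; a[10] = 27; a[11] = 28; a[12] = 5; a[13] = 3; a[14] = 49; a[15] = 53; a[16] = 20; a[17] = 12; a[18] = 19; a[19] = 35; a[20] = 21; a[21] = 48; a[22] = 17; a[23] = 22; a[24] = 25; a[25] = 15; a[26] = 9; a[27] = 29; a[28] = 41; a[29] = 1.
The sequence repeats with period 29.
(1397 - 0) mod 29 = 5, so a[1397] = a[5] = 26.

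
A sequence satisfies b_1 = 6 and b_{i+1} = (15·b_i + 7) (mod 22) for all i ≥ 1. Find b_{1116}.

17

Listing terms: b_1 = 6; b_2 = 9; b_3 = 10; b_4 = 3; b_5 = 8; b_6 = 17; b_7 = 20; b_8 = 21; b_9 = 14; b_{10} = 19; b_{11} = 6.
The sequence repeats with period 10.
So b_{1116} = b_{1 + ((1116-1) mod 10)} = b_6 = 17.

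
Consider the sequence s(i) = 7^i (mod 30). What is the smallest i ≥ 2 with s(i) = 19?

2

Listing terms: s(1) = 7, s(2) = 19, s(3) = 13, s(4) = 1, s(5) = 7.
The sequence repeats with period 4.
The value 19 first appears (with i ≥ 2) at s(2).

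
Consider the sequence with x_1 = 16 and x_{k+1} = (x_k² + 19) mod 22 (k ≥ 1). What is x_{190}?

17

x_1 = 16, x_2 = 11, x_3 = 8, x_4 = 17, x_5 = 0, x_6 = 19, x_7 = 6, x_8 = 11.
Since x_8 = x_2 = 11, the sequence is eventually periodic: after a pre-period of length 1 it cycles with period 6.
For k ≥ 2, x_k depends only on (k - 2) mod 6. (190 - 2) mod 6 = 2, so x_{190} = x_4 = 17.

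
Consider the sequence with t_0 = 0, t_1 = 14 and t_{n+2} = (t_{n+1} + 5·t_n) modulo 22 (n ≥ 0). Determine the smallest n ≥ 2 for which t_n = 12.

7

t_0 = 0,  t_1 = 14,  t_2 = 14,  t_3 = 18,  t_4 = 0,  t_5 = 2,  t_6 = 2,  t_7 = 12,  t_8 = 0,  t_9 = 16,  t_{10} = 16,  t_{11} = 8,  t_{12} = 0,  t_{13} = 18,  t_{14} = 18,  t_{15} = 20,  t_{16} = 0,  t_{17} = 12,  t_{18} = 12,  t_{19} = 6,  t_{20} = 0,  t_{21} = 8,  t_{22} = 8,  t_{23} = 4,  t_{24} = 0,  t_{25} = 20,  t_{26} = 20,  t_{27} = 10,  t_{28} = 0,  t_{29} = 6,  t_{30} = 6,  t_{31} = 14,  t_{32} = 0,  t_{33} = 4,  t_{34} = 4,  t_{35} = 2,  t_{36} = 0,  t_{37} = 10,  t_{38} = 10,  t_{39} = 16,  t_{40} = 0,  t_{41} = 14.
Since (t_{40}, t_{41}) = (t_0, t_1) = (0, 14) (two consecutive terms determine the rest), the sequence is periodic with period 40.
The value 12 first appears (with n ≥ 2) at t_7.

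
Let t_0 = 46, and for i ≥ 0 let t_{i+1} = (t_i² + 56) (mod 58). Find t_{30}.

Listing terms: t_0 = 46,  t_1 = 26,  t_2 = 36,  t_3 = 18,  t_4 = 32,  t_5 = 36.
Since t_5 = t_2 = 36, the sequence is eventually periodic: after a pre-period of length 2 it cycles with period 3.
For i ≥ 2, t_i depends only on (i - 2) mod 3. (30 - 2) mod 3 = 1, so t_{30} = t_3 = 18.

18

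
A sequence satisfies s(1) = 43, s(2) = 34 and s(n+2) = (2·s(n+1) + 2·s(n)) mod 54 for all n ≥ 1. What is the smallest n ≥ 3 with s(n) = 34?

We have s(1) = 43,  s(2) = 34,  s(3) = 46,  s(4) = 52,  s(5) = 34,  s(6) = 10,  s(7) = 34,  s(8) = 34,  s(9) = 28,  s(10) = 16,  s(11) = 34,  s(12) = 46.
Since (s(11), s(12)) = (s(2), s(3)) = (34, 46) (two consecutive terms determine the rest), the sequence is eventually periodic: after a pre-period of length 1 it cycles with period 9.
The value 34 first appears (with n ≥ 3) at s(5).

5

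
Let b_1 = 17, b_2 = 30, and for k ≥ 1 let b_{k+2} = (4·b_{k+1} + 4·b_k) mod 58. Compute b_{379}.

Listing terms: b_1 = 17,  b_2 = 30,  b_3 = 14,  b_4 = 2,  b_5 = 6,  b_6 = 32,  b_7 = 36,  b_8 = 40,  b_9 = 14,  b_{10} = 42,  b_{11} = 50,  b_{12} = 20,  b_{13} = 48,  b_{14} = 40,  b_{15} = 4,  b_{16} = 2,  b_{17} = 24,  b_{18} = 46,  b_{19} = 48,  b_{20} = 28,  b_{21} = 14,  b_{22} = 52,  b_{23} = 32,  b_{24} = 46,  b_{25} = 22,  b_{26} = 40,  b_{27} = 16,  b_{28} = 50,  b_{29} = 32,  b_{30} = 38,  b_{31} = 48,  b_{32} = 54,  b_{33} = 2,  b_{34} = 50,  b_{35} = 34,  b_{36} = 46,  b_{37} = 30,  b_{38} = 14.
Since (b_{37}, b_{38}) = (b_2, b_3) = (30, 14) (two consecutive terms determine the rest), the sequence is eventually periodic: after a pre-period of length 1 it cycles with period 35.
For k ≥ 2, b_k depends only on (k - 2) mod 35. (379 - 2) mod 35 = 27, so b_{379} = b_{29} = 32.

32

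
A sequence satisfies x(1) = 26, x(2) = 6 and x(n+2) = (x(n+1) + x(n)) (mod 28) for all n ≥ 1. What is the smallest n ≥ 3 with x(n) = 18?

Computing terms: x(1) = 26,  x(2) = 6,  x(3) = 4,  x(4) = 10,  x(5) = 14,  x(6) = 24,  x(7) = 10,  x(8) = 6,  x(9) = 16,  x(10) = 22,  x(11) = 10,  x(12) = 4,  x(13) = 14,  x(14) = 18,  x(15) = 4,  x(16) = 22,  x(17) = 26,  x(18) = 20,  x(19) = 18,  x(20) = 10,  x(21) = 0,  x(22) = 10,  x(23) = 10,  x(24) = 20,  x(25) = 2,  x(26) = 22,  x(27) = 24,  x(28) = 18,  x(29) = 14,  x(30) = 4,  x(31) = 18,  x(32) = 22,  x(33) = 12,  x(34) = 6,  x(35) = 18,  x(36) = 24,  x(37) = 14,  x(38) = 10,  x(39) = 24,  x(40) = 6,  x(41) = 2,  x(42) = 8,  x(43) = 10,  x(44) = 18,  x(45) = 0,  x(46) = 18,  x(47) = 18,  x(48) = 8,  x(49) = 26,  x(50) = 6.
The sequence repeats with period 48.
The value 18 first appears (with n ≥ 3) at x(14).

14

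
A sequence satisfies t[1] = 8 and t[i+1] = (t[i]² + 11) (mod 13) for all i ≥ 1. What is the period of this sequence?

3

Computing terms: t[1] = 8,  t[2] = 10,  t[3] = 7,  t[4] = 8.
Since t[4] = t[1] = 8, the sequence is periodic with period 3.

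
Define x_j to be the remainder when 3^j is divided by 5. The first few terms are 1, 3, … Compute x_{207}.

Listing terms: x_0 = 1, x_1 = 3, x_2 = 4, x_3 = 2, x_4 = 1.
Since x_4 = x_0 = 1, the sequence is periodic with period 4.
(207 - 0) mod 4 = 3, so x_{207} = x_3 = 2.

2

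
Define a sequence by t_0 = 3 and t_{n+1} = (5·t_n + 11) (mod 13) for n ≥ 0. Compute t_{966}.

11

t_0 = 3,  t_1 = 0,  t_2 = 11,  t_3 = 1,  t_4 = 3.
The sequence repeats with period 4.
(966 - 0) mod 4 = 2, so t_{966} = t_2 = 11.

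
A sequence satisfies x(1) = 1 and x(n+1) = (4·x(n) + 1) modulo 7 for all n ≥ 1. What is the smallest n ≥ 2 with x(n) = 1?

Computing terms: x(1) = 1, x(2) = 5, x(3) = 0, x(4) = 1.
Since x(4) = x(1) = 1, the sequence is periodic with period 3.
The value 1 next appears (with n ≥ 2) at x(4).

4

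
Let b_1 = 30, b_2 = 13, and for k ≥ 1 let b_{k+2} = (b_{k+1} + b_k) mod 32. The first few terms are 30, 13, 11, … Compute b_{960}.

Computing terms: b_1 = 30; b_2 = 13; b_3 = 11; b_4 = 24; b_5 = 3; b_6 = 27; b_7 = 30; b_8 = 25; b_9 = 23; b_{10} = 16; b_{11} = 7; b_{12} = 23; b_{13} = 30; b_{14} = 21; b_{15} = 19; b_{16} = 8; b_{17} = 27; b_{18} = 3; b_{19} = 30; b_{20} = 1; b_{21} = 31; b_{22} = 0; b_{23} = 31; b_{24} = 31; b_{25} = 30; b_{26} = 29; b_{27} = 27; b_{28} = 24; b_{29} = 19; b_{30} = 11; b_{31} = 30; b_{32} = 9; b_{33} = 7; b_{34} = 16; b_{35} = 23; b_{36} = 7; b_{37} = 30; b_{38} = 5; b_{39} = 3; b_{40} = 8; b_{41} = 11; b_{42} = 19; b_{43} = 30; b_{44} = 17; b_{45} = 15; b_{46} = 0; b_{47} = 15; b_{48} = 15; b_{49} = 30; b_{50} = 13.
Since (b_{49}, b_{50}) = (b_1, b_2) = (30, 13) (two consecutive terms determine the rest), the sequence is periodic with period 48.
(960 - 1) mod 48 = 47, so b_{960} = b_{48} = 15.

15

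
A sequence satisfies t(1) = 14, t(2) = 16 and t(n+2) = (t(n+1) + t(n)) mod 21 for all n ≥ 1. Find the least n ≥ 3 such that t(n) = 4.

4

We have t(1) = 14,  t(2) = 16,  t(3) = 9,  t(4) = 4,  t(5) = 13,  t(6) = 17,  t(7) = 9,  t(8) = 5,  t(9) = 14,  t(10) = 19,  t(11) = 12,  t(12) = 10,  t(13) = 1,  t(14) = 11,  t(15) = 12,  t(16) = 2,  t(17) = 14,  t(18) = 16.
The sequence repeats with period 16.
The value 4 first appears (with n ≥ 3) at t(4).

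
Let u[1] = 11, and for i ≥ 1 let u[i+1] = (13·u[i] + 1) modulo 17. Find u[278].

Listing terms: u[1] = 11,  u[2] = 8,  u[3] = 3,  u[4] = 6,  u[5] = 11.
The sequence repeats with period 4.
(278 - 1) mod 4 = 1, so u[278] = u[2] = 8.

8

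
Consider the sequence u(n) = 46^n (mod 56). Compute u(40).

32

Listing terms: u(1) = 46; u(2) = 44; u(3) = 8; u(4) = 32; u(5) = 16; u(6) = 8.
Since u(6) = u(3) = 8, the sequence is eventually periodic: after a pre-period of length 2 it cycles with period 3.
For n ≥ 3, u(n) depends only on (n - 3) mod 3. (40 - 3) mod 3 = 1, so u(40) = u(4) = 32.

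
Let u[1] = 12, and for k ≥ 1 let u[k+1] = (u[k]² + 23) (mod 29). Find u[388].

Computing terms: u[1] = 12, u[2] = 22, u[3] = 14, u[4] = 16, u[5] = 18, u[6] = 28, u[7] = 24, u[8] = 19, u[9] = 7, u[10] = 14.
Since u[10] = u[3] = 14, the sequence is eventually periodic: after a pre-period of length 2 it cycles with period 7.
For k ≥ 3, u[k] depends only on (k - 3) mod 7. (388 - 3) mod 7 = 0, so u[388] = u[3] = 14.

14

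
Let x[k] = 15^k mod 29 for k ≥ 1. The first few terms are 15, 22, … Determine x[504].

Listing terms: x[1] = 15,  x[2] = 22,  x[3] = 11,  x[4] = 20,  x[5] = 10,  x[6] = 5,  x[7] = 17,  x[8] = 23,  x[9] = 26,  x[10] = 13,  x[11] = 21,  x[12] = 25,  x[13] = 27,  x[14] = 28,  x[15] = 14,  x[16] = 7,  x[17] = 18,  x[18] = 9,  x[19] = 19,  x[20] = 24,  x[21] = 12,  x[22] = 6,  x[23] = 3,  x[24] = 16,  x[25] = 8,  x[26] = 4,  x[27] = 2,  x[28] = 1,  x[29] = 15.
The sequence repeats with period 28.
So x[504] = x[1 + ((504-1) mod 28)] = x[28] = 1.

1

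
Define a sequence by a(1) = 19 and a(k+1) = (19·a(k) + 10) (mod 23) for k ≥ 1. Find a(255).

Computing terms: a(1) = 19, a(2) = 3, a(3) = 21, a(4) = 18, a(5) = 7, a(6) = 5, a(7) = 13, a(8) = 4, a(9) = 17, a(10) = 11, a(11) = 12, a(12) = 8, a(13) = 1, a(14) = 6, a(15) = 9, a(16) = 20, a(17) = 22, a(18) = 14, a(19) = 0, a(20) = 10, a(21) = 16, a(22) = 15, a(23) = 19.
The sequence repeats with period 22.
So a(255) = a(1 + ((255-1) mod 22)) = a(13) = 1.

1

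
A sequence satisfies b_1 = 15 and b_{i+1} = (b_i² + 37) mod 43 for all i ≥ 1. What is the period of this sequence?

4

b_1 = 15, b_2 = 4, b_3 = 10, b_4 = 8, b_5 = 15.
The sequence repeats with period 4.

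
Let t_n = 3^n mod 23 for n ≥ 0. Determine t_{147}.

12

Listing terms: t_0 = 1; t_1 = 3; t_2 = 9; t_3 = 4; t_4 = 12; t_5 = 13; t_6 = 16; t_7 = 2; t_8 = 6; t_9 = 18; t_{10} = 8; t_{11} = 1.
Since t_{11} = t_0 = 1, the sequence is periodic with period 11.
(147 - 0) mod 11 = 4, so t_{147} = t_4 = 12.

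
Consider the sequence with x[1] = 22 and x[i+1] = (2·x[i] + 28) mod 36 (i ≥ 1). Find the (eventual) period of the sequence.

Computing terms: x[1] = 22, x[2] = 0, x[3] = 28, x[4] = 12, x[5] = 16, x[6] = 24, x[7] = 4, x[8] = 0.
Since x[8] = x[2] = 0, the sequence is eventually periodic: after a pre-period of length 1 it cycles with period 6.

6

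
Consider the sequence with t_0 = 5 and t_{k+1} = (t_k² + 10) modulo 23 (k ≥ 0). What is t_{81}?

12

We have t_0 = 5, t_1 = 12, t_2 = 16, t_3 = 13, t_4 = 18, t_5 = 12.
Since t_5 = t_1 = 12, the sequence is eventually periodic: after a pre-period of length 1 it cycles with period 4.
For k ≥ 1, t_k depends only on (k - 1) mod 4. (81 - 1) mod 4 = 0, so t_{81} = t_1 = 12.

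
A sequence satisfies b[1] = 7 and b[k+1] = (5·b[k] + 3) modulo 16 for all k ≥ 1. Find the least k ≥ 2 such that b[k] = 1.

3

Listing terms: b[1] = 7, b[2] = 6, b[3] = 1, b[4] = 8, b[5] = 11, b[6] = 10, b[7] = 5, b[8] = 12, b[9] = 15, b[10] = 14, b[11] = 9, b[12] = 0, b[13] = 3, b[14] = 2, b[15] = 13, b[16] = 4, b[17] = 7.
The sequence repeats with period 16.
The value 1 first appears (with k ≥ 2) at b[3].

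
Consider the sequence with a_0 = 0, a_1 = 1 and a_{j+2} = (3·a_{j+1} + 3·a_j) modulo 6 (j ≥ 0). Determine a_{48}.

0

a_0 = 0, a_1 = 1, a_2 = 3, a_3 = 0, a_4 = 3, a_5 = 3, a_6 = 0.
Since (a_5, a_6) = (a_2, a_3) = (3, 0) (two consecutive terms determine the rest), the sequence is eventually periodic: after a pre-period of length 2 it cycles with period 3.
For j ≥ 2, a_j depends only on (j - 2) mod 3. (48 - 2) mod 3 = 1, so a_{48} = a_3 = 0.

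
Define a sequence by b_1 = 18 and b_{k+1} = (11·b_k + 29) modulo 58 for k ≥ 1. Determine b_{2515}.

Listing terms: b_1 = 18,  b_2 = 53,  b_3 = 32,  b_4 = 33,  b_5 = 44,  b_6 = 49,  b_7 = 46,  b_8 = 13,  b_9 = 56,  b_{10} = 7,  b_{11} = 48,  b_{12} = 35,  b_{13} = 8,  b_{14} = 1,  b_{15} = 40,  b_{16} = 5,  b_{17} = 26,  b_{18} = 25,  b_{19} = 14,  b_{20} = 9,  b_{21} = 12,  b_{22} = 45,  b_{23} = 2,  b_{24} = 51,  b_{25} = 10,  b_{26} = 23,  b_{27} = 50,  b_{28} = 57,  b_{29} = 18.
The sequence repeats with period 28.
So b_{2515} = b_{1 + ((2515-1) mod 28)} = b_{23} = 2.

2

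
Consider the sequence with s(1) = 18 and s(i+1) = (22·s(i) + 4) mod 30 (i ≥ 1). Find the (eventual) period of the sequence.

12

s(1) = 18, s(2) = 10, s(3) = 14, s(4) = 12, s(5) = 28, s(6) = 20, s(7) = 24, s(8) = 22, s(9) = 8, s(10) = 0, s(11) = 4, s(12) = 2, s(13) = 18.
The sequence repeats with period 12.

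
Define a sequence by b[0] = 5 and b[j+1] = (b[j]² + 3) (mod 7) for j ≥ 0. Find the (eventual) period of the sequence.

b[0] = 5, b[1] = 0, b[2] = 3, b[3] = 5.
The sequence repeats with period 3.

3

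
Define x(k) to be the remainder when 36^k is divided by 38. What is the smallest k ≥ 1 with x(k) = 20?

We have x(0) = 1; x(1) = 36; x(2) = 4; x(3) = 30; x(4) = 16; x(5) = 6; x(6) = 26; x(7) = 24; x(8) = 28; x(9) = 20; x(10) = 36.
Since x(10) = x(1) = 36, the sequence is eventually periodic: after a pre-period of length 1 it cycles with period 9.
The value 20 first appears (with k ≥ 1) at x(9).

9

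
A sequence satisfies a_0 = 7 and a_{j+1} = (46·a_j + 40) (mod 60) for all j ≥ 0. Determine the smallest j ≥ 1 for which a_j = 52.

3

a_0 = 7; a_1 = 2; a_2 = 12; a_3 = 52; a_4 = 32; a_5 = 12.
Since a_5 = a_2 = 12, the sequence is eventually periodic: after a pre-period of length 2 it cycles with period 3.
The value 52 first appears (with j ≥ 1) at a_3.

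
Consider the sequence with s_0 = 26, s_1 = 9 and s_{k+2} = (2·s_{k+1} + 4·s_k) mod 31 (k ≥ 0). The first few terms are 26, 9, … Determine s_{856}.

Computing terms: s_0 = 26; s_1 = 9; s_2 = 29; s_3 = 1; s_4 = 25; s_5 = 23; s_6 = 22; s_7 = 12; s_8 = 19; s_9 = 24; s_{10} = 0; s_{11} = 3; s_{12} = 6; s_{13} = 24; s_{14} = 10; s_{15} = 23; s_{16} = 24; s_{17} = 16; s_{18} = 4; s_{19} = 10; s_{20} = 5; s_{21} = 19; s_{22} = 27; s_{23} = 6; s_{24} = 27; s_{25} = 16; s_{26} = 16; s_{27} = 3; s_{28} = 8; s_{29} = 28; s_{30} = 26; s_{31} = 9.
The sequence repeats with period 30.
So s_{856} = s_{0 + ((856-0) mod 30)} = s_{16} = 24.

24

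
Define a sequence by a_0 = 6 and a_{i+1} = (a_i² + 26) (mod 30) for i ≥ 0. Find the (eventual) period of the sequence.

We have a_0 = 6, a_1 = 2, a_2 = 0, a_3 = 26, a_4 = 12, a_5 = 20, a_6 = 6.
The sequence repeats with period 6.

6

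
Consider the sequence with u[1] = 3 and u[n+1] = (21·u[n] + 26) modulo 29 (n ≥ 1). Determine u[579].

Listing terms: u[1] = 3; u[2] = 2; u[3] = 10; u[4] = 4; u[5] = 23; u[6] = 16; u[7] = 14; u[8] = 1; u[9] = 18; u[10] = 27; u[11] = 13; u[12] = 9; u[13] = 12; u[14] = 17; u[15] = 6; u[16] = 7; u[17] = 28; u[18] = 5; u[19] = 15; u[20] = 22; u[21] = 24; u[22] = 8; u[23] = 20; u[24] = 11; u[25] = 25; u[26] = 0; u[27] = 26; u[28] = 21; u[29] = 3.
The sequence repeats with period 28.
(579 - 1) mod 28 = 18, so u[579] = u[19] = 15.

15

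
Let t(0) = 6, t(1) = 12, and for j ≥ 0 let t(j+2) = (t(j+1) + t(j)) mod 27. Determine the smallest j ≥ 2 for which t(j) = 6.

8

t(0) = 6, t(1) = 12, t(2) = 18, t(3) = 3, t(4) = 21, t(5) = 24, t(6) = 18, t(7) = 15, t(8) = 6, t(9) = 21, t(10) = 0, t(11) = 21, t(12) = 21, t(13) = 15, t(14) = 9, t(15) = 24, t(16) = 6, t(17) = 3, t(18) = 9, t(19) = 12, t(20) = 21, t(21) = 6, t(22) = 0, t(23) = 6, t(24) = 6, t(25) = 12.
The sequence repeats with period 24.
The value 6 first appears (with j ≥ 2) at t(8).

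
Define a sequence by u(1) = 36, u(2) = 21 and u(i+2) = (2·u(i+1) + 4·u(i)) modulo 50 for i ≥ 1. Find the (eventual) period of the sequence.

We have u(1) = 36; u(2) = 21; u(3) = 36; u(4) = 6; u(5) = 6; u(6) = 36; u(7) = 46; u(8) = 36; u(9) = 6.
Since (u(8), u(9)) = (u(3), u(4)) = (36, 6) (two consecutive terms determine the rest), the sequence is eventually periodic: after a pre-period of length 2 it cycles with period 5.

5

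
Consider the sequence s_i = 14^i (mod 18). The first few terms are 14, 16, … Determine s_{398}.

Listing terms: s_1 = 14; s_2 = 16; s_3 = 8; s_4 = 4; s_5 = 2; s_6 = 10; s_7 = 14.
The sequence repeats with period 6.
(398 - 1) mod 6 = 1, so s_{398} = s_2 = 16.

16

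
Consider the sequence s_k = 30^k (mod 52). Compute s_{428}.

16

We have s_0 = 1,  s_1 = 30,  s_2 = 16,  s_3 = 12,  s_4 = 48,  s_5 = 36,  s_6 = 40,  s_7 = 4,  s_8 = 16.
Since s_8 = s_2 = 16, the sequence is eventually periodic: after a pre-period of length 2 it cycles with period 6.
For k ≥ 2, s_k depends only on (k - 2) mod 6. (428 - 2) mod 6 = 0, so s_{428} = s_2 = 16.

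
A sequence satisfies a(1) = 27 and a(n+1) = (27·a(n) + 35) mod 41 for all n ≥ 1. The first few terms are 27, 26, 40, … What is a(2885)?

a(1) = 27,  a(2) = 26,  a(3) = 40,  a(4) = 8,  a(5) = 5,  a(6) = 6,  a(7) = 33,  a(8) = 24,  a(9) = 27.
The sequence repeats with period 8.
So a(2885) = a(1 + ((2885-1) mod 8)) = a(5) = 5.

5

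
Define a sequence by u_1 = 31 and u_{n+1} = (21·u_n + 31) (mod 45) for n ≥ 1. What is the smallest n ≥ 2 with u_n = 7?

2

We have u_1 = 31; u_2 = 7; u_3 = 43; u_4 = 34; u_5 = 25; u_6 = 16; u_7 = 7.
Since u_7 = u_2 = 7, the sequence is eventually periodic: after a pre-period of length 1 it cycles with period 5.
The value 7 first appears (with n ≥ 2) at u_2.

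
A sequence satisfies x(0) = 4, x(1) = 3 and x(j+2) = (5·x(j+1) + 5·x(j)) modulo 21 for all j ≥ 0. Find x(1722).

x(0) = 4, x(1) = 3, x(2) = 14, x(3) = 1, x(4) = 12, x(5) = 2, x(6) = 7, x(7) = 3, x(8) = 8, x(9) = 13, x(10) = 0, x(11) = 2, x(12) = 10, x(13) = 18, x(14) = 14, x(15) = 13, x(16) = 9, x(17) = 5, x(18) = 7, x(19) = 18, x(20) = 20, x(21) = 1, x(22) = 0, x(23) = 5, x(24) = 4, x(25) = 3.
Since (x(24), x(25)) = (x(0), x(1)) = (4, 3) (two consecutive terms determine the rest), the sequence is periodic with period 24.
So x(1722) = x(0 + ((1722-0) mod 24)) = x(18) = 7.

7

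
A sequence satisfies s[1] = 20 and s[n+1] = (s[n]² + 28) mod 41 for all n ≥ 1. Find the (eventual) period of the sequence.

4

We have s[1] = 20; s[2] = 18; s[3] = 24; s[4] = 30; s[5] = 26; s[6] = 7; s[7] = 36; s[8] = 12; s[9] = 8; s[10] = 10; s[11] = 5; s[12] = 12.
Since s[12] = s[8] = 12, the sequence is eventually periodic: after a pre-period of length 7 it cycles with period 4.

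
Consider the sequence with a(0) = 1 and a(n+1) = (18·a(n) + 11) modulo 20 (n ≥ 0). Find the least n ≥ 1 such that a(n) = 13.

2

Computing terms: a(0) = 1; a(1) = 9; a(2) = 13; a(3) = 5; a(4) = 1.
The sequence repeats with period 4.
The value 13 first appears (with n ≥ 1) at a(2).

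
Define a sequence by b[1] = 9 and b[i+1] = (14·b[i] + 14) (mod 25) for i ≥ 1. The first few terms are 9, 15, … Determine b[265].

14

Listing terms: b[1] = 9,  b[2] = 15,  b[3] = 24,  b[4] = 0,  b[5] = 14,  b[6] = 10,  b[7] = 4,  b[8] = 20,  b[9] = 19,  b[10] = 5,  b[11] = 9.
Since b[11] = b[1] = 9, the sequence is periodic with period 10.
(265 - 1) mod 10 = 4, so b[265] = b[5] = 14.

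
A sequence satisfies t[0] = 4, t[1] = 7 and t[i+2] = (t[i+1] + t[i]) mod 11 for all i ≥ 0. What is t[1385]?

t[0] = 4, t[1] = 7, t[2] = 0, t[3] = 7, t[4] = 7, t[5] = 3, t[6] = 10, t[7] = 2, t[8] = 1, t[9] = 3, t[10] = 4, t[11] = 7.
Since (t[10], t[11]) = (t[0], t[1]) = (4, 7) (two consecutive terms determine the rest), the sequence is periodic with period 10.
(1385 - 0) mod 10 = 5, so t[1385] = t[5] = 3.

3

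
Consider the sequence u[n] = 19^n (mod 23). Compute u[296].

u[0] = 1; u[1] = 19; u[2] = 16; u[3] = 5; u[4] = 3; u[5] = 11; u[6] = 2; u[7] = 15; u[8] = 9; u[9] = 10; u[10] = 6; u[11] = 22; u[12] = 4; u[13] = 7; u[14] = 18; u[15] = 20; u[16] = 12; u[17] = 21; u[18] = 8; u[19] = 14; u[20] = 13; u[21] = 17; u[22] = 1.
The sequence repeats with period 22.
(296 - 0) mod 22 = 10, so u[296] = u[10] = 6.

6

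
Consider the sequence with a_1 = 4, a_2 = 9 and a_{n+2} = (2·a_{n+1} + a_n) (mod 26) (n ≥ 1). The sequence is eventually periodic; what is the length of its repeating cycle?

Computing terms: a_1 = 4, a_2 = 9, a_3 = 22, a_4 = 1, a_5 = 24, a_6 = 23, a_7 = 18, a_8 = 7, a_9 = 6, a_{10} = 19, a_{11} = 18, a_{12} = 3, a_{13} = 24, a_{14} = 25, a_{15} = 22, a_{16} = 17, a_{17} = 4, a_{18} = 25, a_{19} = 2, a_{20} = 3, a_{21} = 8, a_{22} = 19, a_{23} = 20, a_{24} = 7, a_{25} = 8, a_{26} = 23, a_{27} = 2, a_{28} = 1, a_{29} = 4, a_{30} = 9.
Since (a_{29}, a_{30}) = (a_1, a_2) = (4, 9) (two consecutive terms determine the rest), the sequence is periodic with period 28.

28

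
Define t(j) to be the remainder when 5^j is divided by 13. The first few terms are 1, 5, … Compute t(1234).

t(0) = 1, t(1) = 5, t(2) = 12, t(3) = 8, t(4) = 1.
Since t(4) = t(0) = 1, the sequence is periodic with period 4.
So t(1234) = t(0 + ((1234-0) mod 4)) = t(2) = 12.

12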